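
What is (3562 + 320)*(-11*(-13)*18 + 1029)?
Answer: 13986846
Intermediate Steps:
(3562 + 320)*(-11*(-13)*18 + 1029) = 3882*(143*18 + 1029) = 3882*(2574 + 1029) = 3882*3603 = 13986846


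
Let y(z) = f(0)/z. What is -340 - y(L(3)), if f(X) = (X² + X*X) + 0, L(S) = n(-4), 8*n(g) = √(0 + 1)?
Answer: -340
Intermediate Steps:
n(g) = ⅛ (n(g) = √(0 + 1)/8 = √1/8 = (⅛)*1 = ⅛)
L(S) = ⅛
f(X) = 2*X² (f(X) = (X² + X²) + 0 = 2*X² + 0 = 2*X²)
y(z) = 0 (y(z) = (2*0²)/z = (2*0)/z = 0/z = 0)
-340 - y(L(3)) = -340 - 1*0 = -340 + 0 = -340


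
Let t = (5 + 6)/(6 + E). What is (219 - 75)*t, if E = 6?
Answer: 132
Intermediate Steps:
t = 11/12 (t = (5 + 6)/(6 + 6) = 11/12 ≈ 0.91667)
(219 - 75)*t = (219 - 75)*(11/12) = 144*(11/12) = 132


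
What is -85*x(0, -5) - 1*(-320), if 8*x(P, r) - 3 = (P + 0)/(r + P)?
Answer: 2305/8 ≈ 288.13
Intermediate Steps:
x(P, r) = 3/8 + P/(8*(P + r)) (x(P, r) = 3/8 + ((P + 0)/(r + P))/8 = 3/8 + (P/(P + r))/8 = 3/8 + P/(8*(P + r)))
-85*x(0, -5) - 1*(-320) = -85*((½)*0 + (3/8)*(-5))/(0 - 5) - 1*(-320) = -85*(0 - 15/8)/(-5) + 320 = -(-17)*(-15)/8 + 320 = -85*3/8 + 320 = -255/8 + 320 = 2305/8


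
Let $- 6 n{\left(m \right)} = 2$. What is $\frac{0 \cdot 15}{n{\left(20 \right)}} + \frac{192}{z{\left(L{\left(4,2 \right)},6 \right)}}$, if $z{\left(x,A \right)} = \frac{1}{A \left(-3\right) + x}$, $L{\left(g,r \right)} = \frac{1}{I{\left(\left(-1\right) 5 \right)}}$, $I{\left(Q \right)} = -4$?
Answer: $-3504$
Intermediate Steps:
$n{\left(m \right)} = - \frac{1}{3}$ ($n{\left(m \right)} = \left(- \frac{1}{6}\right) 2 = - \frac{1}{3}$)
$L{\left(g,r \right)} = - \frac{1}{4}$ ($L{\left(g,r \right)} = \frac{1}{-4} = - \frac{1}{4}$)
$z{\left(x,A \right)} = \frac{1}{x - 3 A}$ ($z{\left(x,A \right)} = \frac{1}{- 3 A + x} = \frac{1}{x - 3 A}$)
$\frac{0 \cdot 15}{n{\left(20 \right)}} + \frac{192}{z{\left(L{\left(4,2 \right)},6 \right)}} = \frac{0 \cdot 15}{- \frac{1}{3}} + \frac{192}{\frac{1}{- \frac{1}{4} - 18}} = 0 \left(-3\right) + \frac{192}{\frac{1}{- \frac{1}{4} - 18}} = 0 + \frac{192}{\frac{1}{- \frac{73}{4}}} = 0 + \frac{192}{- \frac{4}{73}} = 0 + 192 \left(- \frac{73}{4}\right) = 0 - 3504 = -3504$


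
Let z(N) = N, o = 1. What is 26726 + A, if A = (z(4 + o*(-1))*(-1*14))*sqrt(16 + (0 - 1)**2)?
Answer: 26726 - 42*sqrt(17) ≈ 26553.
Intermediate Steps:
A = -42*sqrt(17) (A = ((4 + 1*(-1))*(-1*14))*sqrt(16 + (0 - 1)**2) = ((4 - 1)*(-14))*sqrt(16 + (-1)**2) = (3*(-14))*sqrt(16 + 1) = -42*sqrt(17) ≈ -173.17)
26726 + A = 26726 - 42*sqrt(17)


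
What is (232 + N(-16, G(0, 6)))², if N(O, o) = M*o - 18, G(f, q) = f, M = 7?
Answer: 45796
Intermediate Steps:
N(O, o) = -18 + 7*o (N(O, o) = 7*o - 18 = -18 + 7*o)
(232 + N(-16, G(0, 6)))² = (232 + (-18 + 7*0))² = (232 + (-18 + 0))² = (232 - 18)² = 214² = 45796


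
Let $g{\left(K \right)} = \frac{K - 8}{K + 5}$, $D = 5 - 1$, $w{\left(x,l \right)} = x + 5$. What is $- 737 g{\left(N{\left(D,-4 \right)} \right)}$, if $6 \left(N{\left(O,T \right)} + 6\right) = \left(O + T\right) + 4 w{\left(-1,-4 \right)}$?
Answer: $\frac{25058}{5} \approx 5011.6$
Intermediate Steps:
$w{\left(x,l \right)} = 5 + x$
$D = 4$ ($D = 5 - 1 = 4$)
$N{\left(O,T \right)} = - \frac{10}{3} + \frac{O}{6} + \frac{T}{6}$ ($N{\left(O,T \right)} = -6 + \frac{\left(O + T\right) + 4 \left(5 - 1\right)}{6} = -6 + \frac{\left(O + T\right) + 4 \cdot 4}{6} = -6 + \frac{\left(O + T\right) + 16}{6} = -6 + \frac{16 + O + T}{6} = -6 + \left(\frac{8}{3} + \frac{O}{6} + \frac{T}{6}\right) = - \frac{10}{3} + \frac{O}{6} + \frac{T}{6}$)
$g{\left(K \right)} = \frac{-8 + K}{5 + K}$
$- 737 g{\left(N{\left(D,-4 \right)} \right)} = - 737 \frac{-8 + \left(- \frac{10}{3} + \frac{1}{6} \cdot 4 + \frac{1}{6} \left(-4\right)\right)}{5 + \left(- \frac{10}{3} + \frac{1}{6} \cdot 4 + \frac{1}{6} \left(-4\right)\right)} = - 737 \frac{-8 - \frac{10}{3}}{5 - \frac{10}{3}} = - 737 \frac{1}{\frac{5}{3}} \left(- \frac{34}{3}\right) = - 737 \cdot \frac{3}{5} \left(- \frac{34}{3}\right) = \left(-737\right) \left(- \frac{34}{5}\right) = \frac{25058}{5}$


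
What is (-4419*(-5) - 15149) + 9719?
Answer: 16665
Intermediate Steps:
(-4419*(-5) - 15149) + 9719 = (22095 - 15149) + 9719 = 6946 + 9719 = 16665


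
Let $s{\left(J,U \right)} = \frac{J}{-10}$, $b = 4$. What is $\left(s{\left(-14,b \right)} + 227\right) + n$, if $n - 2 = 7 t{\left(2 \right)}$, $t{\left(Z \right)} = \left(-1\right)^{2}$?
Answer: $\frac{1187}{5} \approx 237.4$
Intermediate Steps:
$t{\left(Z \right)} = 1$
$s{\left(J,U \right)} = - \frac{J}{10}$ ($s{\left(J,U \right)} = J \left(- \frac{1}{10}\right) = - \frac{J}{10}$)
$n = 9$ ($n = 2 + 7 \cdot 1 = 2 + 7 = 9$)
$\left(s{\left(-14,b \right)} + 227\right) + n = \left(\left(- \frac{1}{10}\right) \left(-14\right) + 227\right) + 9 = \left(\frac{7}{5} + 227\right) + 9 = \frac{1142}{5} + 9 = \frac{1187}{5}$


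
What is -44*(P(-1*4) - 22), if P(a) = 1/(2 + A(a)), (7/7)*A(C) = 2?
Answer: 957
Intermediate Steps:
A(C) = 2
P(a) = ¼ (P(a) = 1/(2 + 2) = 1/4 = ¼)
-44*(P(-1*4) - 22) = -44*(¼ - 22) = -44*(-87/4) = 957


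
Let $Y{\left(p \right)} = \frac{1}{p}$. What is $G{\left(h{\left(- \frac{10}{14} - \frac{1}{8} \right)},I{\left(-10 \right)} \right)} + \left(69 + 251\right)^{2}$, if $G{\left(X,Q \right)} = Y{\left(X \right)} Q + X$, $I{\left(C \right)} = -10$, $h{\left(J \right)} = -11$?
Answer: $\frac{1126289}{11} \approx 1.0239 \cdot 10^{5}$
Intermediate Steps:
$G{\left(X,Q \right)} = X + \frac{Q}{X}$ ($G{\left(X,Q \right)} = \frac{Q}{X} + X = X + \frac{Q}{X}$)
$G{\left(h{\left(- \frac{10}{14} - \frac{1}{8} \right)},I{\left(-10 \right)} \right)} + \left(69 + 251\right)^{2} = \left(-11 - \frac{10}{-11}\right) + \left(69 + 251\right)^{2} = \left(-11 - - \frac{10}{11}\right) + 320^{2} = \left(-11 + \frac{10}{11}\right) + 102400 = - \frac{111}{11} + 102400 = \frac{1126289}{11}$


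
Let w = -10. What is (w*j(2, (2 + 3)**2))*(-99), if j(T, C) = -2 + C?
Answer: 22770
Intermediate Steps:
(w*j(2, (2 + 3)**2))*(-99) = -10*(-2 + (2 + 3)**2)*(-99) = -10*(-2 + 5**2)*(-99) = -10*(-2 + 25)*(-99) = -10*23*(-99) = -230*(-99) = 22770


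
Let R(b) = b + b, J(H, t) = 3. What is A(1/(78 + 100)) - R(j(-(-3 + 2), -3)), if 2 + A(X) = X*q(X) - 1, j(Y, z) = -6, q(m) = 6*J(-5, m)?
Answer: 810/89 ≈ 9.1011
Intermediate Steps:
q(m) = 18 (q(m) = 6*3 = 18)
R(b) = 2*b
A(X) = -3 + 18*X (A(X) = -2 + (X*18 - 1) = -2 + (18*X - 1) = -2 + (-1 + 18*X) = -3 + 18*X)
A(1/(78 + 100)) - R(j(-(-3 + 2), -3)) = (-3 + 18/(78 + 100)) - 2*(-6) = (-3 + 18/178) - 1*(-12) = (-3 + 18*(1/178)) + 12 = (-3 + 9/89) + 12 = -258/89 + 12 = 810/89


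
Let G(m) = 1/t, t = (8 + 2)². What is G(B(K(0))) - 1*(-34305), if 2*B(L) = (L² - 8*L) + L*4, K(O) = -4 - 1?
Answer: 3430501/100 ≈ 34305.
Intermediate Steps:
K(O) = -5
B(L) = L²/2 - 2*L (B(L) = ((L² - 8*L) + L*4)/2 = ((L² - 8*L) + 4*L)/2 = (L² - 4*L)/2 = L²/2 - 2*L)
t = 100 (t = 10² = 100)
G(m) = 1/100
G(B(K(0))) - 1*(-34305) = 1/100 - 1*(-34305) = 1/100 + 34305 = 3430501/100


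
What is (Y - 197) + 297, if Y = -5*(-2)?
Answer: 110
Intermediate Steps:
Y = 10 (Y = -5*(-2) = 10)
(Y - 197) + 297 = (10 - 197) + 297 = -187 + 297 = 110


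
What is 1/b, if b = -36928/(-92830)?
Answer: 46415/18464 ≈ 2.5138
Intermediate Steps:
b = 18464/46415 (b = -36928*(-1/92830) = 18464/46415 ≈ 0.39780)
1/b = 1/(18464/46415) = 46415/18464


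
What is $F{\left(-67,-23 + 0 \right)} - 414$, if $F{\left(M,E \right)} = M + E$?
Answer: $-504$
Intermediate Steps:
$F{\left(M,E \right)} = E + M$
$F{\left(-67,-23 + 0 \right)} - 414 = \left(\left(-23 + 0\right) - 67\right) - 414 = \left(-23 - 67\right) - 414 = -90 - 414 = -504$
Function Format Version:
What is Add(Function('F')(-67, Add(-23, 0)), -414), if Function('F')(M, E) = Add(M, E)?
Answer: -504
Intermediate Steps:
Function('F')(M, E) = Add(E, M)
Add(Function('F')(-67, Add(-23, 0)), -414) = Add(Add(Add(-23, 0), -67), -414) = Add(Add(-23, -67), -414) = Add(-90, -414) = -504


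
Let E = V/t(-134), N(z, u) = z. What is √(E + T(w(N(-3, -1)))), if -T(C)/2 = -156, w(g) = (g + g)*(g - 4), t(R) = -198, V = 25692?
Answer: √198462/33 ≈ 13.500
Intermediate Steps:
w(g) = 2*g*(-4 + g) (w(g) = (2*g)*(-4 + g) = 2*g*(-4 + g))
T(C) = 312 (T(C) = -2*(-156) = 312)
E = -4282/33 (E = 25692/(-198) = 25692*(-1/198) = -4282/33 ≈ -129.76)
√(E + T(w(N(-3, -1)))) = √(-4282/33 + 312) = √(6014/33) = √198462/33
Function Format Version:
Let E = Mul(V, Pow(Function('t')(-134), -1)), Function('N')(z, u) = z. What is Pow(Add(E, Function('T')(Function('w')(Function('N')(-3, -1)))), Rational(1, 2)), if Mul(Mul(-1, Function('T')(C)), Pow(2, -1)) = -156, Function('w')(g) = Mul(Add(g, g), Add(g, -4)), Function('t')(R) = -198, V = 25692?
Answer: Mul(Rational(1, 33), Pow(198462, Rational(1, 2))) ≈ 13.500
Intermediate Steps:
Function('w')(g) = Mul(2, g, Add(-4, g)) (Function('w')(g) = Mul(Mul(2, g), Add(-4, g)) = Mul(2, g, Add(-4, g)))
Function('T')(C) = 312 (Function('T')(C) = Mul(-2, -156) = 312)
E = Rational(-4282, 33) (E = Mul(25692, Pow(-198, -1)) = Mul(25692, Rational(-1, 198)) = Rational(-4282, 33) ≈ -129.76)
Pow(Add(E, Function('T')(Function('w')(Function('N')(-3, -1)))), Rational(1, 2)) = Pow(Add(Rational(-4282, 33), 312), Rational(1, 2)) = Pow(Rational(6014, 33), Rational(1, 2)) = Mul(Rational(1, 33), Pow(198462, Rational(1, 2)))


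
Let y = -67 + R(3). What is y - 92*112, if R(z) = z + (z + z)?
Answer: -10362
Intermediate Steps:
R(z) = 3*z (R(z) = z + 2*z = 3*z)
y = -58 (y = -67 + 3*3 = -67 + 9 = -58)
y - 92*112 = -58 - 92*112 = -58 - 10304 = -10362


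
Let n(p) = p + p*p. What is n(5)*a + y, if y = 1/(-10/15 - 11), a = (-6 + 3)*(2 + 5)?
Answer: -22053/35 ≈ -630.09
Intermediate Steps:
n(p) = p + p²
a = -21 (a = -3*7 = -21)
y = -3/35 (y = 1/(-10*1/15 - 11) = 1/(-⅔ - 11) = 1/(-35/3) = -3/35 ≈ -0.085714)
n(5)*a + y = (5*(1 + 5))*(-21) - 3/35 = (5*6)*(-21) - 3/35 = 30*(-21) - 3/35 = -630 - 3/35 = -22053/35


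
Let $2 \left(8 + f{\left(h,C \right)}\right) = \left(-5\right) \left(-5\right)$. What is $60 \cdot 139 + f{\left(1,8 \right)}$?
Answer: $\frac{16689}{2} \approx 8344.5$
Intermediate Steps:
$f{\left(h,C \right)} = \frac{9}{2}$ ($f{\left(h,C \right)} = -8 + \frac{\left(-5\right) \left(-5\right)}{2} = -8 + \frac{1}{2} \cdot 25 = -8 + \frac{25}{2} = \frac{9}{2}$)
$60 \cdot 139 + f{\left(1,8 \right)} = 60 \cdot 139 + \frac{9}{2} = 8340 + \frac{9}{2} = \frac{16689}{2}$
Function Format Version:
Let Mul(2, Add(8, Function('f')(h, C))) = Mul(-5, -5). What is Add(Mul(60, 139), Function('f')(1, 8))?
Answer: Rational(16689, 2) ≈ 8344.5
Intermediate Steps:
Function('f')(h, C) = Rational(9, 2) (Function('f')(h, C) = Add(-8, Mul(Rational(1, 2), Mul(-5, -5))) = Add(-8, Mul(Rational(1, 2), 25)) = Add(-8, Rational(25, 2)) = Rational(9, 2))
Add(Mul(60, 139), Function('f')(1, 8)) = Add(Mul(60, 139), Rational(9, 2)) = Add(8340, Rational(9, 2)) = Rational(16689, 2)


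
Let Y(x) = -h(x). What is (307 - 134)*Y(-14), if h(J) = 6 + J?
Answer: 1384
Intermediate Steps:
Y(x) = -6 - x (Y(x) = -(6 + x) = -6 - x)
(307 - 134)*Y(-14) = (307 - 134)*(-6 - 1*(-14)) = 173*(-6 + 14) = 173*8 = 1384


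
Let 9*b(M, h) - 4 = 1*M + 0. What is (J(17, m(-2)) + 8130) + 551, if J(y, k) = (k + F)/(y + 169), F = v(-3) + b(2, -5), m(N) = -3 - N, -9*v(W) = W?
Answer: 8681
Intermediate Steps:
b(M, h) = 4/9 + M/9 (b(M, h) = 4/9 + (1*M + 0)/9 = 4/9 + (M + 0)/9 = 4/9 + M/9)
v(W) = -W/9
F = 1 (F = -⅑*(-3) + (4/9 + (⅑)*2) = ⅓ + (4/9 + 2/9) = ⅓ + ⅔ = 1)
J(y, k) = (1 + k)/(169 + y) (J(y, k) = (k + 1)/(y + 169) = (1 + k)/(169 + y))
(J(17, m(-2)) + 8130) + 551 = ((1 + (-3 - 1*(-2)))/(169 + 17) + 8130) + 551 = ((1 + (-3 + 2))/186 + 8130) + 551 = ((1 - 1)/186 + 8130) + 551 = ((1/186)*0 + 8130) + 551 = (0 + 8130) + 551 = 8130 + 551 = 8681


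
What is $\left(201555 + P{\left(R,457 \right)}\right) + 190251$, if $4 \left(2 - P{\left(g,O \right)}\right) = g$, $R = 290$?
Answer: $\frac{783471}{2} \approx 3.9174 \cdot 10^{5}$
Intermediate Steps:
$P{\left(g,O \right)} = 2 - \frac{g}{4}$
$\left(201555 + P{\left(R,457 \right)}\right) + 190251 = \left(201555 + \left(2 - \frac{145}{2}\right)\right) + 190251 = \left(201555 - \frac{141}{2}\right) + 190251 = \frac{402969}{2} + 190251 = \frac{783471}{2}$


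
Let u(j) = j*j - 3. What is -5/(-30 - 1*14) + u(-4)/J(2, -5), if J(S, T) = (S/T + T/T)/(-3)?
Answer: -2855/44 ≈ -64.886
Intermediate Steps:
J(S, T) = -⅓ - S/(3*T) (J(S, T) = (S/T + 1)*(-⅓) = (1 + S/T)*(-⅓) = -⅓ - S/(3*T))
u(j) = -3 + j² (u(j) = j² - 3 = -3 + j²)
-5/(-30 - 1*14) + u(-4)/J(2, -5) = -5/(-30 - 1*14) + (-3 + (-4)²)/(((⅓)*(-1*2 - 1*(-5))/(-5))) = -5/(-30 - 14) + (-3 + 16)/(((⅓)*(-⅕)*(-2 + 5))) = -5/(-44) + 13/(((⅓)*(-⅕)*3)) = -5*(-1/44) + 13/(-⅕) = 5/44 + 13*(-5) = 5/44 - 65 = -2855/44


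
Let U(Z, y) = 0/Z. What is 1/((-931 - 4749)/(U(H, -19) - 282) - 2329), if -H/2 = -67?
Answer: -141/325549 ≈ -0.00043311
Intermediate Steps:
H = 134 (H = -2*(-67) = 134)
U(Z, y) = 0
1/((-931 - 4749)/(U(H, -19) - 282) - 2329) = 1/((-931 - 4749)/(0 - 282) - 2329) = 1/(-5680/(-282) - 2329) = 1/(-5680*(-1/282) - 2329) = 1/(2840/141 - 2329) = 1/(-325549/141) = -141/325549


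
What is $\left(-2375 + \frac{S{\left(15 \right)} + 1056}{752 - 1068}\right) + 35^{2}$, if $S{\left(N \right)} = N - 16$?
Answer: $- \frac{364455}{316} \approx -1153.3$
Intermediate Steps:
$S{\left(N \right)} = -16 + N$ ($S{\left(N \right)} = N - 16 = -16 + N$)
$\left(-2375 + \frac{S{\left(15 \right)} + 1056}{752 - 1068}\right) + 35^{2} = \left(-2375 + \frac{\left(-16 + 15\right) + 1056}{752 - 1068}\right) + 35^{2} = \left(-2375 + \frac{-1 + 1056}{-316}\right) + 1225 = \left(-2375 + 1055 \left(- \frac{1}{316}\right)\right) + 1225 = \left(-2375 - \frac{1055}{316}\right) + 1225 = - \frac{751555}{316} + 1225 = - \frac{364455}{316}$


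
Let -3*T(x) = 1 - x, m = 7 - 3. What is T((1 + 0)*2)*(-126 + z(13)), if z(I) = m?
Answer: -122/3 ≈ -40.667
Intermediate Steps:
m = 4
z(I) = 4
T(x) = -⅓ + x/3 (T(x) = -(1 - x)/3 = -⅓ + x/3)
T((1 + 0)*2)*(-126 + z(13)) = (-⅓ + ((1 + 0)*2)/3)*(-126 + 4) = (-⅓ + (1*2)/3)*(-122) = (-⅓ + (⅓)*2)*(-122) = (-⅓ + ⅔)*(-122) = (⅓)*(-122) = -122/3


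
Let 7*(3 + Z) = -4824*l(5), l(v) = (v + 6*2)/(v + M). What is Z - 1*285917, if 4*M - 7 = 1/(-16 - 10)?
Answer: -1411538272/4907 ≈ -2.8766e+5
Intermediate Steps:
M = 181/104 (M = 7/4 + 1/(4*(-16 - 10)) = 7/4 + (¼)/(-26) = 7/4 + (¼)*(-1/26) = 7/4 - 1/104 = 181/104 ≈ 1.7404)
l(v) = (12 + v)/(181/104 + v) (l(v) = (v + 6*2)/(v + 181/104) = (v + 12)/(181/104 + v) = (12 + v)/(181/104 + v))
Z = -8543553/4907 (Z = -3 + (-501696*(12 + 5)/(181 + 104*5))/7 = -3 + (-501696*17/(181 + 520))/7 = -3 + (-501696*17/701)/7 = -3 + (-4824*1768/701)/7 = -3 + (⅐)*(-8528832/701) = -3 - 8528832/4907 = -8543553/4907 ≈ -1741.1)
Z - 1*285917 = -8543553/4907 - 1*285917 = -8543553/4907 - 285917 = -1411538272/4907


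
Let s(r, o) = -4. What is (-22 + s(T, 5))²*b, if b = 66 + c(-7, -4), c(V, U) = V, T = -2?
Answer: 39884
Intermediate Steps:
b = 59 (b = 66 - 7 = 59)
(-22 + s(T, 5))²*b = (-22 - 4)²*59 = (-26)²*59 = 676*59 = 39884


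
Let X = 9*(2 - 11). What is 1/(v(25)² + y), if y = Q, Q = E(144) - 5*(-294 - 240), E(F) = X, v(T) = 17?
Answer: 1/2878 ≈ 0.00034746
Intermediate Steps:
X = -81 (X = 9*(-9) = -81)
E(F) = -81
Q = 2589 (Q = -81 - 5*(-294 - 240) = -81 - 5*(-534) = -81 - 1*(-2670) = -81 + 2670 = 2589)
y = 2589
1/(v(25)² + y) = 1/(17² + 2589) = 1/(289 + 2589) = 1/2878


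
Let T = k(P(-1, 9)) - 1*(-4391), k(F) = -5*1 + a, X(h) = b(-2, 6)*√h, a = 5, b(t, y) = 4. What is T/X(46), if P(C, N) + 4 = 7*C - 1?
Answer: 4391*√46/184 ≈ 161.85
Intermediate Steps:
P(C, N) = -5 + 7*C (P(C, N) = -4 + (7*C - 1) = -4 + (-1 + 7*C) = -5 + 7*C)
X(h) = 4*√h
k(F) = 0 (k(F) = -5*1 + 5 = -5 + 5 = 0)
T = 4391 (T = 0 - 1*(-4391) = 0 + 4391 = 4391)
T/X(46) = 4391/((4*√46)) = 4391*(√46/184) = 4391*√46/184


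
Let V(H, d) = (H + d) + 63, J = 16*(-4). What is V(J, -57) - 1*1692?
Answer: -1750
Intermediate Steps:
J = -64
V(H, d) = 63 + H + d
V(J, -57) - 1*1692 = (63 - 64 - 57) - 1*1692 = -58 - 1692 = -1750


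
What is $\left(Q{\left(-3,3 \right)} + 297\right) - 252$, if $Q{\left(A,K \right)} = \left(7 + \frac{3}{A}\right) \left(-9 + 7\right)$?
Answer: $33$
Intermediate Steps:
$Q{\left(A,K \right)} = -14 - \frac{6}{A}$ ($Q{\left(A,K \right)} = \left(7 + \frac{3}{A}\right) \left(-2\right) = -14 - \frac{6}{A}$)
$\left(Q{\left(-3,3 \right)} + 297\right) - 252 = \left(\left(-14 - \frac{6}{-3}\right) + 297\right) - 252 = \left(\left(-14 - -2\right) + 297\right) - 252 = \left(\left(-14 + 2\right) + 297\right) - 252 = \left(-12 + 297\right) - 252 = 285 - 252 = 33$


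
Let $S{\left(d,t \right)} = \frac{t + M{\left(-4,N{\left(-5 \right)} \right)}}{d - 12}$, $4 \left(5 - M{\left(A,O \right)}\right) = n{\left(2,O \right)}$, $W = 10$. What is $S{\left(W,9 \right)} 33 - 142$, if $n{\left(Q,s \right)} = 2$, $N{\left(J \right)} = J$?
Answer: $- \frac{1459}{4} \approx -364.75$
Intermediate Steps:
$M{\left(A,O \right)} = \frac{9}{2}$ ($M{\left(A,O \right)} = 5 - \frac{1}{2} = \frac{9}{2}$)
$S{\left(d,t \right)} = \frac{\frac{9}{2} + t}{-12 + d}$ ($S{\left(d,t \right)} = \frac{t + \frac{9}{2}}{d - 12} = \frac{\frac{9}{2} + t}{-12 + d}$)
$S{\left(W,9 \right)} 33 - 142 = \frac{\frac{9}{2} + 9}{-12 + 10} \cdot 33 - 142 = \frac{1}{-2} \cdot \frac{27}{2} \cdot 33 - 142 = \left(- \frac{1}{2}\right) \frac{27}{2} \cdot 33 - 142 = \left(- \frac{27}{4}\right) 33 - 142 = - \frac{891}{4} - 142 = - \frac{1459}{4}$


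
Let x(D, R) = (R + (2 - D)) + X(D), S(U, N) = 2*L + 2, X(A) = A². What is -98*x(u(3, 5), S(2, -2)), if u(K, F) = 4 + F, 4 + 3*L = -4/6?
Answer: -64288/9 ≈ -7143.1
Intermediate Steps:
L = -14/9 (L = -4/3 + (-4/6)/3 = -4/3 + (-4*⅙)/3 = -4/3 + (⅓)*(-⅔) = -4/3 - 2/9 = -14/9 ≈ -1.5556)
S(U, N) = -10/9 (S(U, N) = 2*(-14/9) + 2 = -28/9 + 2 = -10/9)
x(D, R) = 2 + R + D² - D (x(D, R) = (R + (2 - D)) + D² = (2 + R - D) + D² = 2 + R + D² - D)
-98*x(u(3, 5), S(2, -2)) = -98*(2 - 10/9 + (4 + 5)² - (4 + 5)) = -98*(2 - 10/9 + 9² - 1*9) = -98*(2 - 10/9 + 81 - 9) = -98*656/9 = -64288/9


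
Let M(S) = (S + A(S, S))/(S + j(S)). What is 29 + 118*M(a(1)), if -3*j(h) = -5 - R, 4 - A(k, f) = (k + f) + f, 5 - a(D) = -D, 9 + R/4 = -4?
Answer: 3673/29 ≈ 126.66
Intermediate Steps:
R = -52 (R = -36 + 4*(-4) = -36 - 16 = -52)
a(D) = 5 + D (a(D) = 5 - (-1)*D = 5 + D)
A(k, f) = 4 - k - 2*f (A(k, f) = 4 - ((k + f) + f) = 4 - ((f + k) + f) = 4 - (k + 2*f) = 4 + (-k - 2*f) = 4 - k - 2*f)
j(h) = -47/3 (j(h) = -(-5 - 1*(-52))/3 = -(-5 + 52)/3 = -⅓*47 = -47/3)
M(S) = (4 - 2*S)/(-47/3 + S) (M(S) = (S + (4 - S - 2*S))/(S - 47/3) = (S + (4 - 3*S))/(-47/3 + S) = (4 - 2*S)/(-47/3 + S))
29 + 118*M(a(1)) = 29 + 118*(6*(2 - (5 + 1))/(-47 + 3*(5 + 1))) = 29 + 118*(6*(2 - 1*6)/(-47 + 3*6)) = 29 + 118*(6*(2 - 6)/(-47 + 18)) = 29 + 118*(6*(-4)/(-29)) = 29 + 118*(6*(-1/29)*(-4)) = 29 + 118*(24/29) = 29 + 2832/29 = 3673/29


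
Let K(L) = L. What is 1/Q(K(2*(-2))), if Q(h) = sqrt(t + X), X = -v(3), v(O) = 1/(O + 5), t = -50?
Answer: -2*I*sqrt(802)/401 ≈ -0.14124*I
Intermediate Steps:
v(O) = 1/(5 + O)
X = -1/8 (X = -1/(5 + 3) = -1/8 ≈ -0.12500)
Q(h) = I*sqrt(802)/4 (Q(h) = sqrt(-50 - 1/8) = sqrt(-401/8) = I*sqrt(802)/4)
1/Q(K(2*(-2))) = 1/(I*sqrt(802)/4) = -2*I*sqrt(802)/401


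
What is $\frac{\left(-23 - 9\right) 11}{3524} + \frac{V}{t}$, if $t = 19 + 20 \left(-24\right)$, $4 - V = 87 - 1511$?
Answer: $- \frac{1298636}{406141} \approx -3.1975$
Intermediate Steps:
$V = 1428$ ($V = 4 - \left(87 - 1511\right) = 4 - -1424 = 4 + 1424 = 1428$)
$t = -461$ ($t = 19 - 480 = -461$)
$\frac{\left(-23 - 9\right) 11}{3524} + \frac{V}{t} = \frac{\left(-23 - 9\right) 11}{3524} + \frac{1428}{-461} = \left(-32\right) 11 \cdot \frac{1}{3524} + 1428 \left(- \frac{1}{461}\right) = \left(-352\right) \frac{1}{3524} - \frac{1428}{461} = - \frac{88}{881} - \frac{1428}{461} = - \frac{1298636}{406141}$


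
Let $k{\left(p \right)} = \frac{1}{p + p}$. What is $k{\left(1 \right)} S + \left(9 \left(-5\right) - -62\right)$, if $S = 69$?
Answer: $\frac{103}{2} \approx 51.5$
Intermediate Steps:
$k{\left(p \right)} = \frac{1}{2 p}$
$k{\left(1 \right)} S + \left(9 \left(-5\right) - -62\right) = \frac{1}{2 \cdot 1} \cdot 69 + \left(9 \left(-5\right) - -62\right) = \frac{1}{2} \cdot 1 \cdot 69 + \left(-45 + 62\right) = \frac{1}{2} \cdot 69 + 17 = \frac{69}{2} + 17 = \frac{103}{2}$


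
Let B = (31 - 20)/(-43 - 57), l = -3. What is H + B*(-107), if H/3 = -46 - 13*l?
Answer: -923/100 ≈ -9.2300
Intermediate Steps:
H = -21 (H = 3*(-46 - 13*(-3)) = 3*(-46 - 1*(-39)) = 3*(-46 + 39) = 3*(-7) = -21)
B = -11/100 (B = 11/(-100) = 11*(-1/100) = -11/100 ≈ -0.11000)
H + B*(-107) = -21 - 11/100*(-107) = -21 + 1177/100 = -923/100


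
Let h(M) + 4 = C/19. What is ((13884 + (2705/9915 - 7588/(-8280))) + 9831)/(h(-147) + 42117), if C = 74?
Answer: 616552854883/1094918387670 ≈ 0.56310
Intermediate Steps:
h(M) = -2/19 (h(M) = -4 + 74/19 = -2/19)
((13884 + (2705/9915 - 7588/(-8280))) + 9831)/(h(-147) + 42117) = ((13884 + (2705/9915 - 7588/(-8280))) + 9831)/(-2/19 + 42117) = ((13884 + (2705*(1/9915) - 7588*(-1/8280))) + 9831)/(800221/19) = ((13884 + (541/1983 + 1897/2070)) + 9831)*(19/800221) = ((13884 + 1627207/1368270) + 9831)*(19/800221) = (18998687887/1368270 + 9831)*(19/800221) = (32450150257/1368270)*(19/800221) = 616552854883/1094918387670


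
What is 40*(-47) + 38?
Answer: -1842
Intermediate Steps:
40*(-47) + 38 = -1880 + 38 = -1842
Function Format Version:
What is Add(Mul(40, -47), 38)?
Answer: -1842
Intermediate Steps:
Add(Mul(40, -47), 38) = Add(-1880, 38) = -1842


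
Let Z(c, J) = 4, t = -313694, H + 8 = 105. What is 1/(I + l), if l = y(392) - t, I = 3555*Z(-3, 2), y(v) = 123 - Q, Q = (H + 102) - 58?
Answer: 1/327896 ≈ 3.0497e-6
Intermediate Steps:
H = 97 (H = -8 + 105 = 97)
Q = 141 (Q = (97 + 102) - 58 = 199 - 58 = 141)
y(v) = -18 (y(v) = 123 - 1*141 = 123 - 141 = -18)
I = 14220 (I = 3555*4 = 14220)
l = 313676 (l = -18 - 1*(-313694) = -18 + 313694 = 313676)
1/(I + l) = 1/(14220 + 313676) = 1/327896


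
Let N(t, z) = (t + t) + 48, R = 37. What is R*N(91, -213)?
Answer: 8510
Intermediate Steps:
N(t, z) = 48 + 2*t (N(t, z) = 2*t + 48 = 48 + 2*t)
R*N(91, -213) = 37*(48 + 2*91) = 37*(48 + 182) = 37*230 = 8510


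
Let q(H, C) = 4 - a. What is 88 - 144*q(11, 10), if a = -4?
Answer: -1064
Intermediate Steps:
q(H, C) = 8 (q(H, C) = 4 - 1*(-4) = 4 + 4 = 8)
88 - 144*q(11, 10) = 88 - 144*8 = 88 - 1152 = -1064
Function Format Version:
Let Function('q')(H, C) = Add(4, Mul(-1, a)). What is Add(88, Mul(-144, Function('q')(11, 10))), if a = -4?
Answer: -1064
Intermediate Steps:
Function('q')(H, C) = 8 (Function('q')(H, C) = Add(4, Mul(-1, -4)) = Add(4, 4) = 8)
Add(88, Mul(-144, Function('q')(11, 10))) = Add(88, Mul(-144, 8)) = Add(88, -1152) = -1064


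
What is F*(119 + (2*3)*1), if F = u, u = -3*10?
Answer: -3750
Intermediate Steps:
u = -30
F = -30
F*(119 + (2*3)*1) = -30*(119 + (2*3)*1) = -30*(119 + 6*1) = -30*(119 + 6) = -30*125 = -3750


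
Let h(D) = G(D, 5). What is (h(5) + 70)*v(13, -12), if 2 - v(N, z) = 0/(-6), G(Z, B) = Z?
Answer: 150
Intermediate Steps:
h(D) = D
v(N, z) = 2 (v(N, z) = 2 - 0/(-6) = 2 - 0*(-1)/6 = 2 - 1*0 = 2 + 0 = 2)
(h(5) + 70)*v(13, -12) = (5 + 70)*2 = 75*2 = 150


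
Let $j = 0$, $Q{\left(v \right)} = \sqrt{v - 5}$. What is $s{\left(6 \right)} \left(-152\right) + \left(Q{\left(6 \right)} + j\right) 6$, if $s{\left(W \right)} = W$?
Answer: $-906$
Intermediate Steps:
$Q{\left(v \right)} = \sqrt{-5 + v}$
$s{\left(6 \right)} \left(-152\right) + \left(Q{\left(6 \right)} + j\right) 6 = 6 \left(-152\right) + \left(\sqrt{-5 + 6} + 0\right) 6 = -912 + \left(\sqrt{1} + 0\right) 6 = -912 + \left(1 + 0\right) 6 = -912 + 1 \cdot 6 = -912 + 6 = -906$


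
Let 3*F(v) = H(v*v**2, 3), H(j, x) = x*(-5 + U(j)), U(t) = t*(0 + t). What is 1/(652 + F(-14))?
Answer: 1/7530183 ≈ 1.3280e-7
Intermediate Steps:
U(t) = t**2 (U(t) = t*t = t**2)
H(j, x) = x*(-5 + j**2)
F(v) = -5 + v**6 (F(v) = (3*(-5 + (v*v**2)**2))/3 = (3*(-5 + (v**3)**2))/3 = (3*(-5 + v**6))/3 = (-15 + 3*v**6)/3 = -5 + v**6)
1/(652 + F(-14)) = 1/(652 + (-5 + (-14)**6)) = 1/(652 + (-5 + 7529536)) = 1/(652 + 7529531) = 1/7530183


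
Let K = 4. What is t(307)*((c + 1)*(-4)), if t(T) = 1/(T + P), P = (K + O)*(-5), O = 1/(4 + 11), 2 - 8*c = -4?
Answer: -21/860 ≈ -0.024419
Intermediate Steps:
c = ¾ (c = ¼ - ⅛*(-4) = ¼ + ½ = ¾ ≈ 0.75000)
O = 1/15 ≈ 0.066667
P = -61/3 (P = (4 + 1/15)*(-5) = (61/15)*(-5) = -61/3 ≈ -20.333)
t(T) = 1/(-61/3 + T) (t(T) = 1/(T - 61/3) = 1/(-61/3 + T))
t(307)*((c + 1)*(-4)) = (3/(-61 + 3*307))*((¾ + 1)*(-4)) = (3/(-61 + 921))*((7/4)*(-4)) = (3/860)*(-7) = -21/860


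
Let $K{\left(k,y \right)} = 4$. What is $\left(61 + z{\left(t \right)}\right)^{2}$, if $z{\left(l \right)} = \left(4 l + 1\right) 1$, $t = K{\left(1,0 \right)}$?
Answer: $6084$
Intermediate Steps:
$t = 4$
$z{\left(l \right)} = 1 + 4 l$ ($z{\left(l \right)} = \left(1 + 4 l\right) 1 = 1 + 4 l$)
$\left(61 + z{\left(t \right)}\right)^{2} = \left(61 + \left(1 + 4 \cdot 4\right)\right)^{2} = \left(61 + \left(1 + 16\right)\right)^{2} = \left(61 + 17\right)^{2} = 78^{2} = 6084$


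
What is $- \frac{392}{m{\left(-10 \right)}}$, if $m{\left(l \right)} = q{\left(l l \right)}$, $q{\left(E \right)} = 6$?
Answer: $- \frac{196}{3} \approx -65.333$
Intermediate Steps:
$m{\left(l \right)} = 6$
$- \frac{392}{m{\left(-10 \right)}} = - \frac{392}{6} = \left(-392\right) \frac{1}{6} = - \frac{196}{3}$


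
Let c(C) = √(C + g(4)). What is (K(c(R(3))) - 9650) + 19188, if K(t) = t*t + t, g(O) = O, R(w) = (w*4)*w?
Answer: 9578 + 2*√10 ≈ 9584.3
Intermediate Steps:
R(w) = 4*w² (R(w) = (4*w)*w = 4*w²)
c(C) = √(4 + C) (c(C) = √(C + 4) = √(4 + C))
K(t) = t + t² (K(t) = t² + t = t + t²)
(K(c(R(3))) - 9650) + 19188 = (√(4 + 4*3²)*(1 + √(4 + 4*3²)) - 9650) + 19188 = (√(4 + 4*9)*(1 + √(4 + 4*9)) - 9650) + 19188 = (√(4 + 36)*(1 + √(4 + 36)) - 9650) + 19188 = (√40*(1 + √40) - 9650) + 19188 = ((2*√10)*(1 + 2*√10) - 9650) + 19188 = (2*√10*(1 + 2*√10) - 9650) + 19188 = (-9650 + 2*√10*(1 + 2*√10)) + 19188 = 9538 + 2*√10*(1 + 2*√10)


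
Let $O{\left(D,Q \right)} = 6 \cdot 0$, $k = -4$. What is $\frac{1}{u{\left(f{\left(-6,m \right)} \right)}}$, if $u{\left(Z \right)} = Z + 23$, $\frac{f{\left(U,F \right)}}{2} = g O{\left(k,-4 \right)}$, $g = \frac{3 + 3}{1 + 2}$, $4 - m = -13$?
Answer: $\frac{1}{23} \approx 0.043478$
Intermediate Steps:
$m = 17$ ($m = 4 - -13 = 4 + 13 = 17$)
$O{\left(D,Q \right)} = 0$
$g = 2$ ($g = \frac{6}{3} = 6 \cdot \frac{1}{3} = 2$)
$f{\left(U,F \right)} = 0$ ($f{\left(U,F \right)} = 2 \cdot 2 \cdot 0 = 2 \cdot 0 = 0$)
$u{\left(Z \right)} = 23 + Z$
$\frac{1}{u{\left(f{\left(-6,m \right)} \right)}} = \frac{1}{23 + 0} = \frac{1}{23}$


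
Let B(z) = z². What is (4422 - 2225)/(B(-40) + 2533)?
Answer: 2197/4133 ≈ 0.53158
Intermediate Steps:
(4422 - 2225)/(B(-40) + 2533) = (4422 - 2225)/((-40)² + 2533) = 2197/(1600 + 2533) = 2197/4133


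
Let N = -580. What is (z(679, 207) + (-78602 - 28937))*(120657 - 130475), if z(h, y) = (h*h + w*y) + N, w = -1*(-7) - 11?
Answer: -3456858892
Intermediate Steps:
w = -4 (w = 7 - 11 = -4)
z(h, y) = -580 + h² - 4*y (z(h, y) = (h*h - 4*y) - 580 = (h² - 4*y) - 580 = -580 + h² - 4*y)
(z(679, 207) + (-78602 - 28937))*(120657 - 130475) = ((-580 + 679² - 4*207) + (-78602 - 28937))*(120657 - 130475) = ((-580 + 461041 - 828) - 107539)*(-9818) = (459633 - 107539)*(-9818) = 352094*(-9818) = -3456858892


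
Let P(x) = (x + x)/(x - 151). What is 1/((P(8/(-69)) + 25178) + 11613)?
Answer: 10427/383619773 ≈ 2.7181e-5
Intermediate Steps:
P(x) = 2*x/(-151 + x) (P(x) = (2*x)/(-151 + x) = 2*x/(-151 + x))
1/((P(8/(-69)) + 25178) + 11613) = 1/((2*(8/(-69))/(-151 + 8/(-69)) + 25178) + 11613) = 1/((2*(8*(-1/69))/(-151 + 8*(-1/69)) + 25178) + 11613) = 1/((2*(-8/69)/(-151 - 8/69) + 25178) + 11613) = 1/((2*(-8/69)/(-10427/69) + 25178) + 11613) = 1/((2*(-8/69)*(-69/10427) + 25178) + 11613) = 1/((16/10427 + 25178) + 11613) = 1/(262531022/10427 + 11613) = 1/(383619773/10427) = 10427/383619773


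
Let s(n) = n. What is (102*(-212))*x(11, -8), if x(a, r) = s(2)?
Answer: -43248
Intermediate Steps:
x(a, r) = 2
(102*(-212))*x(11, -8) = (102*(-212))*2 = -21624*2 = -43248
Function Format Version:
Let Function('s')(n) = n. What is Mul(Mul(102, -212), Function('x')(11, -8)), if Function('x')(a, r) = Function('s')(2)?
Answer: -43248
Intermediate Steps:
Function('x')(a, r) = 2
Mul(Mul(102, -212), Function('x')(11, -8)) = Mul(Mul(102, -212), 2) = Mul(-21624, 2) = -43248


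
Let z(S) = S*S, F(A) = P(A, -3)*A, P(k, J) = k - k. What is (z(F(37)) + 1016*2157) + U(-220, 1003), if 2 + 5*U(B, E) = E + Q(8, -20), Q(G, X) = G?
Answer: 10958569/5 ≈ 2.1917e+6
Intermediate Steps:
P(k, J) = 0
U(B, E) = 6/5 + E/5 (U(B, E) = -⅖ + (E + 8)/5 = -⅖ + (8 + E)/5 = -⅖ + (8/5 + E/5) = 6/5 + E/5)
F(A) = 0 (F(A) = 0*A = 0)
z(S) = S²
(z(F(37)) + 1016*2157) + U(-220, 1003) = (0² + 1016*2157) + (6/5 + (⅕)*1003) = (0 + 2191512) + (6/5 + 1003/5) = 2191512 + 1009/5 = 10958569/5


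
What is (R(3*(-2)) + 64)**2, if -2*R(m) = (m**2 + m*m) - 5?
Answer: 3721/4 ≈ 930.25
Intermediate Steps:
R(m) = 5/2 - m**2 (R(m) = -((m**2 + m*m) - 5)/2 = -((m**2 + m**2) - 5)/2 = -(2*m**2 - 5)/2 = -(-5 + 2*m**2)/2 = 5/2 - m**2)
(R(3*(-2)) + 64)**2 = ((5/2 - (3*(-2))**2) + 64)**2 = ((5/2 - 1*(-6)**2) + 64)**2 = ((5/2 - 1*36) + 64)**2 = ((5/2 - 36) + 64)**2 = (-67/2 + 64)**2 = (61/2)**2 = 3721/4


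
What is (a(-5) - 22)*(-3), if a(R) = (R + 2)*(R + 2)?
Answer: 39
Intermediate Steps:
a(R) = (2 + R)² (a(R) = (2 + R)*(2 + R) = (2 + R)²)
(a(-5) - 22)*(-3) = ((2 - 5)² - 22)*(-3) = ((-3)² - 22)*(-3) = (9 - 22)*(-3) = -13*(-3) = 39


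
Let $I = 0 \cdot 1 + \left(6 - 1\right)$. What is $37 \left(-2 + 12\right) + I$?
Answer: $375$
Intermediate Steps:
$I = 5$ ($I = 0 + 5 = 5$)
$37 \left(-2 + 12\right) + I = 37 \left(-2 + 12\right) + 5 = 37 \cdot 10 + 5 = 370 + 5 = 375$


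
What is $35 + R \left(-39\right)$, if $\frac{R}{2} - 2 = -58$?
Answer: $4403$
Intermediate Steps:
$R = -112$ ($R = 4 + 2 \left(-58\right) = 4 - 116 = -112$)
$35 + R \left(-39\right) = 35 - -4368 = 35 + 4368 = 4403$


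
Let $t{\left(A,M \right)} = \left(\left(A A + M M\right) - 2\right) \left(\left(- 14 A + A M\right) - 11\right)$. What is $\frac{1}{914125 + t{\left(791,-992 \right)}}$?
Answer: $- \frac{1}{1280963346326} \approx -7.8066 \cdot 10^{-13}$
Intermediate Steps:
$t{\left(A,M \right)} = \left(-11 - 14 A + A M\right) \left(-2 + A^{2} + M^{2}\right)$ ($t{\left(A,M \right)} = \left(\left(A^{2} + M^{2}\right) - 2\right) \left(-11 - 14 A + A M\right) = \left(-2 + A^{2} + M^{2}\right) \left(-11 - 14 A + A M\right) = \left(-11 - 14 A + A M\right) \left(-2 + A^{2} + M^{2}\right)$)
$\frac{1}{914125 + t{\left(791,-992 \right)}} = \frac{1}{914125 - \left(-22170 - 1569344 + 6882491 + 10908349440 + 497883153026 + 772167467008\right)} = \frac{1}{914125 - \left(1270066735715 + 10897524736\right)} = \frac{1}{914125 - 1280964260451} = \frac{1}{-1280963346326} = - \frac{1}{1280963346326}$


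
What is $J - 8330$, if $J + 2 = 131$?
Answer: $-8201$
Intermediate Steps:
$J = 129$ ($J = -2 + 131 = 129$)
$J - 8330 = 129 - 8330 = -8201$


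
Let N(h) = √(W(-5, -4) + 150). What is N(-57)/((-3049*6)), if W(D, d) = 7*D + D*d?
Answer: -√15/6098 ≈ -0.00063512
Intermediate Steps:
N(h) = 3*√15 (N(h) = √(-5*(7 - 4) + 150) = √(-5*3 + 150) = √(-15 + 150) = √135 = 3*√15)
N(-57)/((-3049*6)) = (3*√15)/((-3049*6)) = (3*√15)/(-18294) = (3*√15)*(-1/18294) = -√15/6098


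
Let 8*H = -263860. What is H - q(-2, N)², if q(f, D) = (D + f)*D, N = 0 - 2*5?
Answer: -94765/2 ≈ -47383.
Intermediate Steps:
H = -65965/2 (H = (⅛)*(-263860) = -65965/2 ≈ -32983.)
N = -10 (N = 0 - 10 = -10)
q(f, D) = D*(D + f)
H - q(-2, N)² = -65965/2 - (-10*(-10 - 2))² = -65965/2 - (-10*(-12))² = -65965/2 - 1*120² = -65965/2 - 1*14400 = -65965/2 - 14400 = -94765/2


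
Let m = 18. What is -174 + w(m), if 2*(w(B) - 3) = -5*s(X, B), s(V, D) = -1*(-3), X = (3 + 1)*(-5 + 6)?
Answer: -357/2 ≈ -178.50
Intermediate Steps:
X = 4 (X = 4*1 = 4)
s(V, D) = 3
w(B) = -9/2 (w(B) = 3 + (-5*3)/2 = 3 + (½)*(-15) = 3 - 15/2 = -9/2)
-174 + w(m) = -174 - 9/2 = -357/2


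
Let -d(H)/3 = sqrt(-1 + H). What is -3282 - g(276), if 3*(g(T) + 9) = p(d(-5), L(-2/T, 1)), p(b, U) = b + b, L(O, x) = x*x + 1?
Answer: -3273 + 2*I*sqrt(6) ≈ -3273.0 + 4.899*I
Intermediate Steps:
d(H) = -3*sqrt(-1 + H)
L(O, x) = 1 + x**2 (L(O, x) = x**2 + 1 = 1 + x**2)
p(b, U) = 2*b
g(T) = -9 - 2*I*sqrt(6) (g(T) = -9 + (2*(-3*sqrt(-1 - 5)))/3 = -9 + (2*(-3*I*sqrt(6)))/3 = -9 + (-6*I*sqrt(6))/3 = -9 - 2*I*sqrt(6))
-3282 - g(276) = -3282 - (-9 - 2*I*sqrt(6)) = -3282 + (9 + 2*I*sqrt(6)) = -3273 + 2*I*sqrt(6)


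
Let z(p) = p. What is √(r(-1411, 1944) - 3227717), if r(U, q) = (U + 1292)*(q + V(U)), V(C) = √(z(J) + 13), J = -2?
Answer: √(-3459053 - 119*√11) ≈ 1860.0*I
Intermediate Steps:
V(C) = √11 (V(C) = √(-2 + 13) = √11)
r(U, q) = (1292 + U)*(q + √11) (r(U, q) = (U + 1292)*(q + √11) = (1292 + U)*(q + √11))
√(r(-1411, 1944) - 3227717) = √((1292*1944 + 1292*√11 - 1411*1944 - 1411*√11) - 3227717) = √((2511648 + 1292*√11 - 2742984 - 1411*√11) - 3227717) = √((-231336 - 119*√11) - 3227717) = √(-3459053 - 119*√11)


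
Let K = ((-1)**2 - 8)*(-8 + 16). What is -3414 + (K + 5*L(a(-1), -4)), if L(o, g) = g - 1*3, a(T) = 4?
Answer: -3505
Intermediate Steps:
L(o, g) = -3 + g (L(o, g) = g - 3 = -3 + g)
K = -56 (K = (1 - 8)*8 = -7*8 = -56)
-3414 + (K + 5*L(a(-1), -4)) = -3414 + (-56 + 5*(-3 - 4)) = -3414 + (-56 + 5*(-7)) = -3414 + (-56 - 35) = -3414 - 91 = -3505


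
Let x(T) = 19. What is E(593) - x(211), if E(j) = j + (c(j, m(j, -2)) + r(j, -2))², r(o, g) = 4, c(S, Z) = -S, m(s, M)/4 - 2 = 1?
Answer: 347495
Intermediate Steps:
m(s, M) = 12 (m(s, M) = 8 + 4*1 = 8 + 4 = 12)
E(j) = j + (4 - j)² (E(j) = j + (-j + 4)² = j + (4 - j)²)
E(593) - x(211) = (593 + (-4 + 593)²) - 1*19 = (593 + 589²) - 19 = (593 + 346921) - 19 = 347514 - 19 = 347495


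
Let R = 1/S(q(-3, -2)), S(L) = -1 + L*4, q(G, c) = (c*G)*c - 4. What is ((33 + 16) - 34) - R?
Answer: 976/65 ≈ 15.015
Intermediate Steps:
q(G, c) = -4 + G*c² (q(G, c) = (G*c)*c - 4 = G*c² - 4 = -4 + G*c²)
S(L) = -1 + 4*L
R = -1/65 (R = 1/(-1 + 4*(-4 - 3*(-2)²)) = 1/(-1 + 4*(-4 - 3*4)) = 1/(-1 + 4*(-4 - 12)) = 1/(-1 + 4*(-16)) = 1/(-1 - 64) = 1/(-65) = -1/65 ≈ -0.015385)
((33 + 16) - 34) - R = ((33 + 16) - 34) - 1*(-1/65) = (49 - 34) + 1/65 = 15 + 1/65 = 976/65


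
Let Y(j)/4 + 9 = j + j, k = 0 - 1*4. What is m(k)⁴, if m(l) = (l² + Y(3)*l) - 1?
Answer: 15752961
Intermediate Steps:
k = -4 (k = 0 - 4 = -4)
Y(j) = -36 + 8*j (Y(j) = -36 + 4*(j + j) = -36 + 4*(2*j) = -36 + 8*j)
m(l) = -1 + l² - 12*l (m(l) = (l² + (-36 + 8*3)*l) - 1 = (l² + (-36 + 24)*l) - 1 = (l² - 12*l) - 1 = -1 + l² - 12*l)
m(k)⁴ = (-1 + (-4)² - 12*(-4))⁴ = (-1 + 16 + 48)⁴ = 63⁴ = 15752961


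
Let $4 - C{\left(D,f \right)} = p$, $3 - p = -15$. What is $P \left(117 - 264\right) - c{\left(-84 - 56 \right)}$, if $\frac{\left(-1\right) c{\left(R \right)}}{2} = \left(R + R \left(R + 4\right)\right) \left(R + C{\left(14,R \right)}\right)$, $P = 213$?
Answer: $-5852511$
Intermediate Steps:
$p = 18$ ($p = 3 - -15 = 3 + 15 = 18$)
$C{\left(D,f \right)} = -14$ ($C{\left(D,f \right)} = 4 - 18 = -14$)
$c{\left(R \right)} = - 2 \left(-14 + R\right) \left(R + R \left(4 + R\right)\right)$ ($c{\left(R \right)} = - 2 \left(R + R \left(R + 4\right)\right) \left(R - 14\right) = - 2 \left(R + R \left(4 + R\right)\right) \left(-14 + R\right) = - 2 \left(-14 + R\right) \left(R + R \left(4 + R\right)\right)$)
$P \left(117 - 264\right) - c{\left(-84 - 56 \right)} = 213 \left(117 - 264\right) - 2 \left(-84 - 56\right) \left(70 - \left(-84 - 56\right)^{2} + 9 \left(-84 - 56\right)\right) = 213 \left(-147\right) - 2 \left(-140\right) \left(70 - \left(-140\right)^{2} + 9 \left(-140\right)\right) = -31311 - 2 \left(-140\right) \left(70 - 19600 - 1260\right) = -31311 - 2 \left(-140\right) \left(-20790\right) = -31311 - 5821200 = -5852511$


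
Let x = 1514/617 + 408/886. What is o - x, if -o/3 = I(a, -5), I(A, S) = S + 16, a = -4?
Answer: -9816493/273331 ≈ -35.914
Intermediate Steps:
I(A, S) = 16 + S
o = -33 (o = -3*(16 - 5) = -3*11 = -33)
x = 796570/273331 (x = 1514*(1/617) + 408*(1/886) = 1514/617 + 204/443 = 796570/273331 ≈ 2.9143)
o - x = -33 - 1*796570/273331 = -33 - 796570/273331 = -9816493/273331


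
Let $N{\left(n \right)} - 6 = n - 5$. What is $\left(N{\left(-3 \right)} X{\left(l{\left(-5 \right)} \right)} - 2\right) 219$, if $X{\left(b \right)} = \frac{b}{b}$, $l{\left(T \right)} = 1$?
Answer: $-876$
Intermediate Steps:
$N{\left(n \right)} = 1 + n$ ($N{\left(n \right)} = 6 + \left(n - 5\right) = 6 + \left(-5 + n\right) = 1 + n$)
$X{\left(b \right)} = 1$
$\left(N{\left(-3 \right)} X{\left(l{\left(-5 \right)} \right)} - 2\right) 219 = \left(\left(1 - 3\right) 1 - 2\right) 219 = \left(\left(-2\right) 1 - 2\right) 219 = \left(-2 - 2\right) 219 = \left(-4\right) 219 = -876$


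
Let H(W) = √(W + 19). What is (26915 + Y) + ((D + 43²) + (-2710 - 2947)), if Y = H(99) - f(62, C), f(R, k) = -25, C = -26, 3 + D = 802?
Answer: 23931 + √118 ≈ 23942.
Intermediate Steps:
D = 799 (D = -3 + 802 = 799)
H(W) = √(19 + W)
Y = 25 + √118 (Y = √(19 + 99) - 1*(-25) = √118 + 25 = 25 + √118 ≈ 35.863)
(26915 + Y) + ((D + 43²) + (-2710 - 2947)) = (26915 + (25 + √118)) + ((799 + 43²) + (-2710 - 2947)) = (26940 + √118) + ((799 + 1849) - 5657) = (26940 + √118) + (2648 - 5657) = (26940 + √118) - 3009 = 23931 + √118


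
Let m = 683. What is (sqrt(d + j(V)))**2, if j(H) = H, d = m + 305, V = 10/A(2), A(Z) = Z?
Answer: 993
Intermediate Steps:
V = 5 (V = 10/2 = 10*(1/2) = 5)
d = 988 (d = 683 + 305 = 988)
(sqrt(d + j(V)))**2 = (sqrt(988 + 5))**2 = (sqrt(993))**2 = 993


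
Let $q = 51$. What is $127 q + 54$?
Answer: $6531$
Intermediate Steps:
$127 q + 54 = 127 \cdot 51 + 54 = 6477 + 54 = 6531$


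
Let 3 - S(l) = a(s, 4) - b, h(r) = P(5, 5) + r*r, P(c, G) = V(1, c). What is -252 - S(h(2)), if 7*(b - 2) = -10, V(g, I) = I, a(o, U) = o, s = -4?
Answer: -1817/7 ≈ -259.57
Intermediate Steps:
b = 4/7 (b = 2 + (⅐)*(-10) = 2 - 10/7 = 4/7 ≈ 0.57143)
P(c, G) = c
h(r) = 5 + r² (h(r) = 5 + r*r = 5 + r²)
S(l) = 53/7 (S(l) = 3 - (-4 - 1*4/7) = 3 - (-4 - 4/7) = 3 - 1*(-32/7) = 3 + 32/7 = 53/7)
-252 - S(h(2)) = -252 - 1*53/7 = -252 - 53/7 = -1817/7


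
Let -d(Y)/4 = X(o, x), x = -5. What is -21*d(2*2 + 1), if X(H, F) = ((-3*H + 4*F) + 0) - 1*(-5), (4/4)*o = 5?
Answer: -2520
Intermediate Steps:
o = 5
X(H, F) = 5 - 3*H + 4*F (X(H, F) = (-3*H + 4*F) + 5 = 5 - 3*H + 4*F)
d(Y) = 120 (d(Y) = -4*(5 - 3*5 + 4*(-5)) = -4*(5 - 15 - 20) = -4*(-30) = 120)
-21*d(2*2 + 1) = -21*120 = -2520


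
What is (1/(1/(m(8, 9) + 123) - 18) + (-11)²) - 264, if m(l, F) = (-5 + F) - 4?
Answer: -316582/2213 ≈ -143.06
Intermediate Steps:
m(l, F) = -9 + F
(1/(1/(m(8, 9) + 123) - 18) + (-11)²) - 264 = (1/(1/((-9 + 9) + 123) - 18) + (-11)²) - 264 = (1/(1/(0 + 123) - 18) + 121) - 264 = (1/(1/123 - 18) + 121) - 264 = (1/(-2213/123) + 121) - 264 = (-123/2213 + 121) - 264 = 267650/2213 - 264 = -316582/2213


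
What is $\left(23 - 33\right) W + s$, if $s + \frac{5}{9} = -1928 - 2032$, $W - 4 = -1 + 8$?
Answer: $- \frac{36635}{9} \approx -4070.6$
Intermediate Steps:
$W = 11$ ($W = 4 + \left(-1 + 8\right) = 4 + 7 = 11$)
$s = - \frac{35645}{9}$ ($s = - \frac{5}{9} - 3960 = - \frac{35645}{9} \approx -3960.6$)
$\left(23 - 33\right) W + s = \left(23 - 33\right) 11 - \frac{35645}{9} = \left(-10\right) 11 - \frac{35645}{9} = -110 - \frac{35645}{9} = - \frac{36635}{9}$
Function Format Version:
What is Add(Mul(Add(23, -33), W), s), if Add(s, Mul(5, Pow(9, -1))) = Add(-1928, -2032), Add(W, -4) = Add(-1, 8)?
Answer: Rational(-36635, 9) ≈ -4070.6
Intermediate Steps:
W = 11 (W = Add(4, Add(-1, 8)) = Add(4, 7) = 11)
s = Rational(-35645, 9) (s = Add(Rational(-5, 9), Add(-1928, -2032)) = Add(Rational(-5, 9), -3960) = Rational(-35645, 9) ≈ -3960.6)
Add(Mul(Add(23, -33), W), s) = Add(Mul(Add(23, -33), 11), Rational(-35645, 9)) = Add(Mul(-10, 11), Rational(-35645, 9)) = Add(-110, Rational(-35645, 9)) = Rational(-36635, 9)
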